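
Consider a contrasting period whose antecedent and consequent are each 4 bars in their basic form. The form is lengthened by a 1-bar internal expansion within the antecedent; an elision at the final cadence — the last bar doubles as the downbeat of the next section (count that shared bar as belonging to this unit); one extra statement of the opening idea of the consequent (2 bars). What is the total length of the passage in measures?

11 measures

Basic contrasting period: 4 + 4 = 8 bars.
8 (basic form) + 1 (internal expansion) + 2 (extra statement) = 11.
The elision shares a bar with the next section but does not change this unit's count.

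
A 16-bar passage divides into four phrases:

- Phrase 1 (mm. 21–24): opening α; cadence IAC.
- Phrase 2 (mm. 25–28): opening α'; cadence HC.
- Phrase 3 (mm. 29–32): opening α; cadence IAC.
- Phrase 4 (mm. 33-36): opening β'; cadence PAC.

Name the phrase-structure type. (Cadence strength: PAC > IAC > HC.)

Four phrases in two halves: the first half (mm. 21-28) ends with a half cadence, the second (bars 29–36) with a perfect authentic cadence — a large antecedent–consequent pair, i.e. a double period.
Phrase 3 begins with the same material as phrase 1, making it parallel.

parallel double period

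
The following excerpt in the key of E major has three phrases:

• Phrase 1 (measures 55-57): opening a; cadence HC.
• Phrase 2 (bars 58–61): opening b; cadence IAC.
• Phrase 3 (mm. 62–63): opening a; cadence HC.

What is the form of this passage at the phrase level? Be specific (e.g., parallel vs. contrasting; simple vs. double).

The final phrase closes with a half cadence, which is not stronger than the preceding imperfect authentic cadence; the 3 phrases lack an overall antecedent–consequent design and so form a phrase group.

phrase group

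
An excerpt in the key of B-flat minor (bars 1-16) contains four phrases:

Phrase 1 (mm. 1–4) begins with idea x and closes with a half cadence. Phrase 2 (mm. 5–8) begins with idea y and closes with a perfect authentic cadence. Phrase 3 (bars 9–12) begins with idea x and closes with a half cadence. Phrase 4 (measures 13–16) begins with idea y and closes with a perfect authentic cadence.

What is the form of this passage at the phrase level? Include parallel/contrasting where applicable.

The cadence pattern HC–PAC–HC–PAC is weak–strong twice, and phrases 3–4 restate phrases 1–2: a period heard twice, not a double period (which would end weakly at phrase 2).

repeated period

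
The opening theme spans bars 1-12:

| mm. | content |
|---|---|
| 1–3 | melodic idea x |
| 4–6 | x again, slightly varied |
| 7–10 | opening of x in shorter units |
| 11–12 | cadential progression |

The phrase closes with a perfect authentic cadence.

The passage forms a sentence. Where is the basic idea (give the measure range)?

The presentation of a sentence is the basic idea (mm. 1-3) plus its repetition (mm. 4-6); the basic idea is therefore mm. 1–3.

measures 1–3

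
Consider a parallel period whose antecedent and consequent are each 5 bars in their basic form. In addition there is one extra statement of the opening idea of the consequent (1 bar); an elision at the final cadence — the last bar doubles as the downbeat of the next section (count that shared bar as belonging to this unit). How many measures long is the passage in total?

11 measures

Basic parallel period: 5 + 5 = 10 bars.
10 (basic form) + 1 (extra statement) = 11.
The elision shares a bar with the next section but does not change this unit's count.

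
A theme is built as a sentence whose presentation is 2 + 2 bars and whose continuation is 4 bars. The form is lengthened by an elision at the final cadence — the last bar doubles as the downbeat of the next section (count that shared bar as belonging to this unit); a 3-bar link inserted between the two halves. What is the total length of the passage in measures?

Basic sentence: 2 + 2 + 4 = 8 bars.
8 (basic form) + 3 (link) = 11.
The elision shares a bar with the next section but does not change this unit's count.

11 measures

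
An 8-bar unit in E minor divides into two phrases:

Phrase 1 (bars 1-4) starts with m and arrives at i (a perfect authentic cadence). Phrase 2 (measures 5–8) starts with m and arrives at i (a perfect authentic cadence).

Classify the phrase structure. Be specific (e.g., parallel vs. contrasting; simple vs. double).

repeated phrase

Both phrases have the same opening (m) and the same cadence (perfect authentic cadence): the second is a restatement, not a consequent, so this is a repeated phrase rather than a period.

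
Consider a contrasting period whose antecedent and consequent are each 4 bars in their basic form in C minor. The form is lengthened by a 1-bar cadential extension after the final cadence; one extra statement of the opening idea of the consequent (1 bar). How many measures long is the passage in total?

10 measures

Basic contrasting period: 4 + 4 = 8 bars.
8 (basic form) + 1 (cadential extension) + 1 (extra statement) = 10.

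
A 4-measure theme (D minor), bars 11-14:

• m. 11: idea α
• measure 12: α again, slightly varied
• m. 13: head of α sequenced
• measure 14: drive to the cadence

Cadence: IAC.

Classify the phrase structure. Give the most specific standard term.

sentence

Basic idea (m. 11) + its repetition (m. 12) form the presentation; fragmentation and cadence (measures 13–14) form the continuation — the 4-bar whole is a sentence.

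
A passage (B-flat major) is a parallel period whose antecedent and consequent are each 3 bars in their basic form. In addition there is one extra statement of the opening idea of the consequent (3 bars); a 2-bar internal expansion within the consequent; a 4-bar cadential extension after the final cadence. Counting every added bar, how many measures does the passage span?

Basic parallel period: 3 + 3 = 6 bars.
6 (basic form) + 3 (extra statement) + 2 (internal expansion) + 4 (cadential extension) = 15.

15 measures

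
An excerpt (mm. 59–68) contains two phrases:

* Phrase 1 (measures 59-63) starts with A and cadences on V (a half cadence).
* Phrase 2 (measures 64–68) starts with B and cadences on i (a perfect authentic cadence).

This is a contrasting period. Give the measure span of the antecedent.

The phrase ending with the weaker cadence (half cadence) is the antecedent; the one ending more conclusively (perfect authentic cadence) is the consequent. The antecedent is measures 59–63.

measures 59–63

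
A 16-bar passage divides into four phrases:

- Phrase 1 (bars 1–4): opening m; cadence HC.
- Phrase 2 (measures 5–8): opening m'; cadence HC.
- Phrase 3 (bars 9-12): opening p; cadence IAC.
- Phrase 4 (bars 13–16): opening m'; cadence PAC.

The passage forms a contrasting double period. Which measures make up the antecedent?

measures 1–8

In a double period the first pair of phrases (ending half cadence) is the large antecedent and the second pair (ending perfect authentic cadence) is the large consequent; the antecedent is measures 1–8.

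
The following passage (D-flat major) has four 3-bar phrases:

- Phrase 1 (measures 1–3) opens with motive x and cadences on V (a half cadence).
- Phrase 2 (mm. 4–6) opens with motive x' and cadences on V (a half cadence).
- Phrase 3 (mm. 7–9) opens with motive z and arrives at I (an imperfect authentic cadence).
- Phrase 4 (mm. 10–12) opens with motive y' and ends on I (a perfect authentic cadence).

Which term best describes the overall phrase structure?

Four phrases in two halves: the first half (measures 1–6) ends with a half cadence, the second (mm. 7-12) with a perfect authentic cadence — a large antecedent–consequent pair, i.e. a double period.
Phrase 3 begins with different material from phrase 1, making it contrasting.

contrasting double period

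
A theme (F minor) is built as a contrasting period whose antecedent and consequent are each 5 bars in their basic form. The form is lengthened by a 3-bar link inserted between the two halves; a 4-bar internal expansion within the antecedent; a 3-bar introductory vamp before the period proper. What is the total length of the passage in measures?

20 measures

Basic contrasting period: 5 + 5 = 10 bars.
10 (basic form) + 3 (link) + 4 (internal expansion) + 3 (introduction) = 20.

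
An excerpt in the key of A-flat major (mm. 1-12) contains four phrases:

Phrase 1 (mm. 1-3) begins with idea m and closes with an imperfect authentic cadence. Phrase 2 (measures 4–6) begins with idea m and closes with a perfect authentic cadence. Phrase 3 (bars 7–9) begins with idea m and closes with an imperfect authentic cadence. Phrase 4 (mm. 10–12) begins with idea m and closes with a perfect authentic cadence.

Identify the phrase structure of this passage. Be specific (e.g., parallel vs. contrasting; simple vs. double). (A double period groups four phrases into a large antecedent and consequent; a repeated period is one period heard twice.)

repeated period

The cadence pattern IAC–PAC–IAC–PAC is weak–strong twice, and phrases 3–4 restate phrases 1–2: a period heard twice, not a double period (which would end weakly at phrase 2).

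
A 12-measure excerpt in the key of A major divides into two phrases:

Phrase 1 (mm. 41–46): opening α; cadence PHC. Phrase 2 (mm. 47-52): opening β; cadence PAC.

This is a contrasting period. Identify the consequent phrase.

The phrase ending with the weaker cadence (Phrygian half cadence) is the antecedent; the one ending more conclusively (perfect authentic cadence) is the consequent. The consequent is phrase 2.

phrase 2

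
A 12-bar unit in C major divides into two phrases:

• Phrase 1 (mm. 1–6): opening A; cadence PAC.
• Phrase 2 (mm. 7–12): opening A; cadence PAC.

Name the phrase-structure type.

repeated phrase

Both phrases have the same opening (A) and the same cadence (perfect authentic cadence): the second is a restatement, not a consequent, so this is a repeated phrase rather than a period.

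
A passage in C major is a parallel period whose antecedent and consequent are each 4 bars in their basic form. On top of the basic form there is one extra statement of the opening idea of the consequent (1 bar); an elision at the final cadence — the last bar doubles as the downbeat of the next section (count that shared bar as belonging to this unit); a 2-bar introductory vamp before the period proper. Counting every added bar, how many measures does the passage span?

Basic parallel period: 4 + 4 = 8 bars.
8 (basic form) + 1 (extra statement) + 2 (introduction) = 11.
The elision shares a bar with the next section but does not change this unit's count.

11 measures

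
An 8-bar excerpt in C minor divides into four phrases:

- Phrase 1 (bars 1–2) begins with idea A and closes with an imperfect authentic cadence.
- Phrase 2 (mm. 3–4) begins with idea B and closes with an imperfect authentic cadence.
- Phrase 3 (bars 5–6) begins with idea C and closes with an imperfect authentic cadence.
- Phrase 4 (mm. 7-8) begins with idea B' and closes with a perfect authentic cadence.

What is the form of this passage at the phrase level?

Four phrases in two halves: the first half (mm. 1-4) ends with an imperfect authentic cadence, the second (bars 5–8) with a perfect authentic cadence — a large antecedent–consequent pair, i.e. a double period.
Phrase 3 begins with different material from phrase 1, making it contrasting.

contrasting double period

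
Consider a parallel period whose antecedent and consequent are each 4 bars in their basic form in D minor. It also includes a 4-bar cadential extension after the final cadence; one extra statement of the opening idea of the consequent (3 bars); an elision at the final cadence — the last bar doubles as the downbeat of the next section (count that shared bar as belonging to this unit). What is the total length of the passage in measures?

15 measures

Basic parallel period: 4 + 4 = 8 bars.
8 (basic form) + 4 (cadential extension) + 3 (extra statement) = 15.
The elision shares a bar with the next section but does not change this unit's count.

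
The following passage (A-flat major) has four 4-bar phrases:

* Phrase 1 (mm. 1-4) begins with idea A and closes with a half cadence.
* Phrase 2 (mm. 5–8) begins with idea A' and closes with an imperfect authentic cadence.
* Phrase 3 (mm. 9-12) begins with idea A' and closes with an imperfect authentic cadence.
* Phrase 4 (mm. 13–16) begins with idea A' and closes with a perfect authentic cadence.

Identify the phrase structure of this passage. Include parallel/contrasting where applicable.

Four phrases in two halves: the first half (mm. 1–8) ends with an imperfect authentic cadence, the second (mm. 9–16) with a perfect authentic cadence — a large antecedent–consequent pair, i.e. a double period.
Phrase 3 begins with the same material as phrase 1, making it parallel.

parallel double period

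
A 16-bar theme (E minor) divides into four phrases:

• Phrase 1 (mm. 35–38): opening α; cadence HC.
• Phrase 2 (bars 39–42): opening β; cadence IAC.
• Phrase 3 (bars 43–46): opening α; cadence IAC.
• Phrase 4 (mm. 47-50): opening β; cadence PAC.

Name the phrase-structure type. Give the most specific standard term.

Four phrases in two halves: the first half (mm. 35-42) ends with an imperfect authentic cadence, the second (mm. 43-50) with a perfect authentic cadence — a large antecedent–consequent pair, i.e. a double period.
Phrase 3 begins with the same material as phrase 1, making it parallel.

parallel double period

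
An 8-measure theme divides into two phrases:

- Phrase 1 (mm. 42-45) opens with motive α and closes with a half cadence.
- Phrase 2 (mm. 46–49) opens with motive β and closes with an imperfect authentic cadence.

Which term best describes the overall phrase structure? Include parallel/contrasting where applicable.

contrasting period

Phrase 1 ends with a half cadence (weaker) and phrase 2 with an imperfect authentic cadence (stronger): antecedent + consequent = a period.
The two phrases open with different material (α / β), so the period is contrasting.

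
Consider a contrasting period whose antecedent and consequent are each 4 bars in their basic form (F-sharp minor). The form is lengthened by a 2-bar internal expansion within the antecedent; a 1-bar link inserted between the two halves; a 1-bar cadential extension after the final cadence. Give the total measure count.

12 measures

Basic contrasting period: 4 + 4 = 8 bars.
8 (basic form) + 2 (internal expansion) + 1 (link) + 1 (cadential extension) = 12.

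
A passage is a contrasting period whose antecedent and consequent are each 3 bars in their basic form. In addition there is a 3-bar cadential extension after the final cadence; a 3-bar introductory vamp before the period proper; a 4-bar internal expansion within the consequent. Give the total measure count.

Basic contrasting period: 3 + 3 = 6 bars.
6 (basic form) + 3 (cadential extension) + 3 (introduction) + 4 (internal expansion) = 16.

16 measures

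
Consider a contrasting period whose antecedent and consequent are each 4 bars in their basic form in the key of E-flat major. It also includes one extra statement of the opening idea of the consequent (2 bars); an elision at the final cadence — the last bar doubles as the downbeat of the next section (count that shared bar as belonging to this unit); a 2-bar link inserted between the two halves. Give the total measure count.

12 measures

Basic contrasting period: 4 + 4 = 8 bars.
8 (basic form) + 2 (extra statement) + 2 (link) = 12.
The elision shares a bar with the next section but does not change this unit's count.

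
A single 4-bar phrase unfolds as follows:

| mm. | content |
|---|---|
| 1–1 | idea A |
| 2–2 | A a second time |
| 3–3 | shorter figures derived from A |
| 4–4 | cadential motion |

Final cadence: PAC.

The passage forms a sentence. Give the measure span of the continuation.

After the presentation (bars 1–2), the continuation covers the fragmentation through the cadence: measures 3–4.

measures 3–4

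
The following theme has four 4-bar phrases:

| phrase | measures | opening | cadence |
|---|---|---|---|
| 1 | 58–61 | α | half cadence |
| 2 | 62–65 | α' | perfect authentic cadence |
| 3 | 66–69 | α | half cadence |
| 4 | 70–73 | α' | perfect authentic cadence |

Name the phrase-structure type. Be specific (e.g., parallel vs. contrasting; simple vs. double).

repeated period

The cadence pattern HC–PAC–HC–PAC is weak–strong twice, and phrases 3–4 restate phrases 1–2: a period heard twice, not a double period (which would end weakly at phrase 2).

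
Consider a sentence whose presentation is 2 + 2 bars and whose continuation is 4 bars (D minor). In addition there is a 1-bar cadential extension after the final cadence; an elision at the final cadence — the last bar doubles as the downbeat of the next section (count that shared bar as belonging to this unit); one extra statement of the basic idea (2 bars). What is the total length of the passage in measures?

Basic sentence: 2 + 2 + 4 = 8 bars.
8 (basic form) + 1 (cadential extension) + 2 (extra statement) = 11.
The elision shares a bar with the next section but does not change this unit's count.

11 measures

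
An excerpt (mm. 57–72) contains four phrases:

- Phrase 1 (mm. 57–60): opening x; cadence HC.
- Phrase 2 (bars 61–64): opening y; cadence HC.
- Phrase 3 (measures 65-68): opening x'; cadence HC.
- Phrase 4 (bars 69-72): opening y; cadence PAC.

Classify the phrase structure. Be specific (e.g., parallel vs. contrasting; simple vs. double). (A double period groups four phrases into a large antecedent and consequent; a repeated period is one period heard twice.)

Four phrases in two halves: the first half (measures 57–64) ends with a half cadence, the second (mm. 65-72) with a perfect authentic cadence — a large antecedent–consequent pair, i.e. a double period.
Phrase 3 begins with the same material as phrase 1, making it parallel.

parallel double period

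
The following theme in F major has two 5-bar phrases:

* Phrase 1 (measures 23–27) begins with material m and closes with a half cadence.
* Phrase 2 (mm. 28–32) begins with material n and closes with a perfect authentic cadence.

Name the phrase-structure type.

Phrase 1 ends with a half cadence (weaker) and phrase 2 with a perfect authentic cadence (stronger): antecedent + consequent = a period.
The two phrases open with different material (m / n), so the period is contrasting.

contrasting period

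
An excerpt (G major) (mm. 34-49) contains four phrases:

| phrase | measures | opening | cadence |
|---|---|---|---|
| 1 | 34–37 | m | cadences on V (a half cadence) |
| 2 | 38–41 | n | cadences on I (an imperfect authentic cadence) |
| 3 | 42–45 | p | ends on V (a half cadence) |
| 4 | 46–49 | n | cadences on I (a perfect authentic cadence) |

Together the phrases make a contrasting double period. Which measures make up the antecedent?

measures 34–41

In a double period the first pair of phrases (ending imperfect authentic cadence) is the large antecedent and the second pair (ending perfect authentic cadence) is the large consequent; the antecedent is measures 34–41.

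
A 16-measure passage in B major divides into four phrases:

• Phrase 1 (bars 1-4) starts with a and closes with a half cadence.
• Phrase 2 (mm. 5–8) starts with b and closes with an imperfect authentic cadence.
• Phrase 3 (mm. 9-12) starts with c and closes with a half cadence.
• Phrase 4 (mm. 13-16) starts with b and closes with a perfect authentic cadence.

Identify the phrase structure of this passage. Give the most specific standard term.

contrasting double period

Four phrases in two halves: the first half (bars 1-8) ends with an imperfect authentic cadence, the second (bars 9-16) with a perfect authentic cadence — a large antecedent–consequent pair, i.e. a double period.
Phrase 3 begins with different material from phrase 1, making it contrasting.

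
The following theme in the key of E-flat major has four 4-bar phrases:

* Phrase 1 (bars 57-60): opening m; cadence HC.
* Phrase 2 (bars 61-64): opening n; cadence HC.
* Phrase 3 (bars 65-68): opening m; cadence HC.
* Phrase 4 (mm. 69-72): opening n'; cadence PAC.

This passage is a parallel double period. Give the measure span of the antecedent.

measures 57–64

In a double period the four phrases pair into a large antecedent (phrases 1–2, ending half cadence) and a large consequent (phrases 3–4, ending perfect authentic cadence). The antecedent spans mm. 57-64.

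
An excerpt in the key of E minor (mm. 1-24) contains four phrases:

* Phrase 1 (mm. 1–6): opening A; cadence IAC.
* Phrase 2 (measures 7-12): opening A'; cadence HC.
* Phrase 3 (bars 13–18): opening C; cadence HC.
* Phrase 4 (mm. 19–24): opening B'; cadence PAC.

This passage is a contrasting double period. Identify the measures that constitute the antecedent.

measures 1–12

In a double period the four phrases pair into a large antecedent (phrases 1–2, ending half cadence) and a large consequent (phrases 3–4, ending perfect authentic cadence). The antecedent spans bars 1–12.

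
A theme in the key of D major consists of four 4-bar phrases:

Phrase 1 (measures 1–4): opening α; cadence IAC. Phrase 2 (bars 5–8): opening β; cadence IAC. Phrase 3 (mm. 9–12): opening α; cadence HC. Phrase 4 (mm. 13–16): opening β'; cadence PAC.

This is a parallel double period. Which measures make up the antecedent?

measures 1–8

In a double period the first pair of phrases (ending imperfect authentic cadence) is the large antecedent and the second pair (ending perfect authentic cadence) is the large consequent; the antecedent is measures 1–8.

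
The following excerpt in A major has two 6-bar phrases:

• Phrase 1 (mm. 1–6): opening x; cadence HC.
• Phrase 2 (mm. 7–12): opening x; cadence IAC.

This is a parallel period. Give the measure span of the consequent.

measures 7–12

The phrase ending with the weaker cadence (half cadence) is the antecedent; the one ending more conclusively (imperfect authentic cadence) is the consequent. The consequent is measures 7–12.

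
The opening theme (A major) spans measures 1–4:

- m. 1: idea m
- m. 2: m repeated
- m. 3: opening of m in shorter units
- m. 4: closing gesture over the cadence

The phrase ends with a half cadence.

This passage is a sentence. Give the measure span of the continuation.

measures 3–4

After the presentation (bars 1–2), the continuation covers the fragmentation through the cadence: bars 3–4.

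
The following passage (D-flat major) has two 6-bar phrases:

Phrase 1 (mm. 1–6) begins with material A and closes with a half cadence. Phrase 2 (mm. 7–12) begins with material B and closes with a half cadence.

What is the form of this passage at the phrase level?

phrase group

The second phrase closes with a half cadence, which is not stronger than the first phrase's half cadence; without a weak→strong cadential pair there is no antecedent–consequent relationship, so this is a phrase group rather than a period.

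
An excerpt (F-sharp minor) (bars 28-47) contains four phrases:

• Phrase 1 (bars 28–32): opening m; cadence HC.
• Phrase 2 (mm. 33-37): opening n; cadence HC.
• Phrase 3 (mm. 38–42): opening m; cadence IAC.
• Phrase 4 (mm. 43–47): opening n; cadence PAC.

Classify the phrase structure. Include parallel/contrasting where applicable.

Four phrases in two halves: the first half (mm. 28-37) ends with a half cadence, the second (mm. 38–47) with a perfect authentic cadence — a large antecedent–consequent pair, i.e. a double period.
Phrase 3 begins with the same material as phrase 1, making it parallel.

parallel double period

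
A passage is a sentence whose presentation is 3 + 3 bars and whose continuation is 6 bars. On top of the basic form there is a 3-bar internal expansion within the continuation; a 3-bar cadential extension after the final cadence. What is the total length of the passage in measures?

Basic sentence: 3 + 3 + 6 = 12 bars.
12 (basic form) + 3 (internal expansion) + 3 (cadential extension) = 18.

18 measures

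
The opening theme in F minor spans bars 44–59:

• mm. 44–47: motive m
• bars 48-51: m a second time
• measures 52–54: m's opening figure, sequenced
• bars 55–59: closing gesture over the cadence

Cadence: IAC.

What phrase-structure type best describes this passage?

Basic idea (mm. 44–47) + its repetition (mm. 48–51) form the presentation; fragmentation and cadence (mm. 52–59) form the continuation — the 16-bar whole is a sentence.

sentence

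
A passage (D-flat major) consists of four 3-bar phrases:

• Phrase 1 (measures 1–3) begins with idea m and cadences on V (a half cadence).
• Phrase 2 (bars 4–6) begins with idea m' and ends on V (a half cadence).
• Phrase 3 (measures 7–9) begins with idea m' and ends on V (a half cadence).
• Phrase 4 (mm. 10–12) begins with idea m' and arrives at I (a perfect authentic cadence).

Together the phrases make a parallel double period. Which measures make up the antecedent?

In a double period the first pair of phrases (ending half cadence) is the large antecedent and the second pair (ending perfect authentic cadence) is the large consequent; the antecedent is measures 1–6.

measures 1–6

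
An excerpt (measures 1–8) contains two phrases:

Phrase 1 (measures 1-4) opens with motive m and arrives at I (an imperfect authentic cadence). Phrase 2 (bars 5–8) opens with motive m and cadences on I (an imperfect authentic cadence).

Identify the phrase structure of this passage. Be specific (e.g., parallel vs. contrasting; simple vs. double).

Both phrases have the same opening (m) and the same cadence (imperfect authentic cadence): the second is a restatement, not a consequent, so this is a repeated phrase rather than a period.

repeated phrase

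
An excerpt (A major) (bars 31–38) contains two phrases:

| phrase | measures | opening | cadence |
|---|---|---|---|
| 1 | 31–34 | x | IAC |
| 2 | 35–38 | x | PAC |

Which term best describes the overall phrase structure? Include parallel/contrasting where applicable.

parallel period

Phrase 1 ends with an imperfect authentic cadence (weaker) and phrase 2 with a perfect authentic cadence (stronger): antecedent + consequent = a period.
The two phrases open with the same material (x / x), so the period is parallel.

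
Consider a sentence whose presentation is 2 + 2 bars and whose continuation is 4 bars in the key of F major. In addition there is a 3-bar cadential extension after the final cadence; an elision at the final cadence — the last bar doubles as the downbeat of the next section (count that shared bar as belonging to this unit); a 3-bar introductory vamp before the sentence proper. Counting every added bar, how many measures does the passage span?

14 measures

Basic sentence: 2 + 2 + 4 = 8 bars.
8 (basic form) + 3 (cadential extension) + 3 (introduction) = 14.
The elision shares a bar with the next section but does not change this unit's count.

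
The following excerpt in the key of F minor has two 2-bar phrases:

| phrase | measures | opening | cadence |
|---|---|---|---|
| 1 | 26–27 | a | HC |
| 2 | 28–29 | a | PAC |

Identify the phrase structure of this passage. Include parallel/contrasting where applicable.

parallel period

Phrase 1 ends with a half cadence (weaker) and phrase 2 with a perfect authentic cadence (stronger): antecedent + consequent = a period.
The two phrases open with the same material (a / a), so the period is parallel.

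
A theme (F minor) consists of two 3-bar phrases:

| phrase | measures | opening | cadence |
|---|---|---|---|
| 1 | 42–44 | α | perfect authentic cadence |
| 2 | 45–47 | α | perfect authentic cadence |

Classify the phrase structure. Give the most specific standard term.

Both phrases have the same opening (α) and the same cadence (perfect authentic cadence): the second is a restatement, not a consequent, so this is a repeated phrase rather than a period.

repeated phrase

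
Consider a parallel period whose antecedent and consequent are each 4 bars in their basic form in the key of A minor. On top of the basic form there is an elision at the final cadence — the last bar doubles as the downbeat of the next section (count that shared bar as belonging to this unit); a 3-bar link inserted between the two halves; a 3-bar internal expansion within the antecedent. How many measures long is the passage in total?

Basic parallel period: 4 + 4 = 8 bars.
8 (basic form) + 3 (link) + 3 (internal expansion) = 14.
The elision shares a bar with the next section but does not change this unit's count.

14 measures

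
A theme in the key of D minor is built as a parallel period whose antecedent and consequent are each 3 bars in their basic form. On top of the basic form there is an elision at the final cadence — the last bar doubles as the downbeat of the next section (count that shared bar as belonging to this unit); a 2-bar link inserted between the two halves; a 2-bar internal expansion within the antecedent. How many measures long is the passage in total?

10 measures

Basic parallel period: 3 + 3 = 6 bars.
6 (basic form) + 2 (link) + 2 (internal expansion) = 10.
The elision shares a bar with the next section but does not change this unit's count.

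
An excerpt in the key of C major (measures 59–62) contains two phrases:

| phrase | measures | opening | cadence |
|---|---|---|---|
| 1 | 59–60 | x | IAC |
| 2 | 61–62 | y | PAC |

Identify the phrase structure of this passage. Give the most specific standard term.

Phrase 1 ends with an imperfect authentic cadence (weaker) and phrase 2 with a perfect authentic cadence (stronger): antecedent + consequent = a period.
The two phrases open with different material (x / y), so the period is contrasting.

contrasting period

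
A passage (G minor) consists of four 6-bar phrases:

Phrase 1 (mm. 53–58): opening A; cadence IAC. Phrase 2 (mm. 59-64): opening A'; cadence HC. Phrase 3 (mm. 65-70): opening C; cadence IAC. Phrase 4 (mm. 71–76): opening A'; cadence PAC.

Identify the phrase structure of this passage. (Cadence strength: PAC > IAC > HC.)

contrasting double period

Four phrases in two halves: the first half (measures 53–64) ends with a half cadence, the second (bars 65-76) with a perfect authentic cadence — a large antecedent–consequent pair, i.e. a double period.
Phrase 3 begins with different material from phrase 1, making it contrasting.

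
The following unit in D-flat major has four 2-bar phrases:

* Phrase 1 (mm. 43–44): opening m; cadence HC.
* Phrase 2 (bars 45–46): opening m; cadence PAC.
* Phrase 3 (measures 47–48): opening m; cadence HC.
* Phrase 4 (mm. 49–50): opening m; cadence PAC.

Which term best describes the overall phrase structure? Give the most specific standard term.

repeated period

The cadence pattern HC–PAC–HC–PAC is weak–strong twice, and phrases 3–4 restate phrases 1–2: a period heard twice, not a double period (which would end weakly at phrase 2).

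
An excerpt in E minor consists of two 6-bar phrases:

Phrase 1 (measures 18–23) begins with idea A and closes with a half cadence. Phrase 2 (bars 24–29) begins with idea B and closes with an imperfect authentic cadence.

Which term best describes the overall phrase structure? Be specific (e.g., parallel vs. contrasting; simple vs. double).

Phrase 1 ends with a half cadence (weaker) and phrase 2 with an imperfect authentic cadence (stronger): antecedent + consequent = a period.
The two phrases open with different material (A / B), so the period is contrasting.

contrasting period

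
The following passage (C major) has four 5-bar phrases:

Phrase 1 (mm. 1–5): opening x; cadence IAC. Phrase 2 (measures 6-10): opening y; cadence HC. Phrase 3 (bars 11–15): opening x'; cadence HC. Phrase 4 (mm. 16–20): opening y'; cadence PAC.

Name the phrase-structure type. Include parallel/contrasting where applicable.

Four phrases in two halves: the first half (mm. 1–10) ends with a half cadence, the second (mm. 11-20) with a perfect authentic cadence — a large antecedent–consequent pair, i.e. a double period.
Phrase 3 begins with the same material as phrase 1, making it parallel.

parallel double period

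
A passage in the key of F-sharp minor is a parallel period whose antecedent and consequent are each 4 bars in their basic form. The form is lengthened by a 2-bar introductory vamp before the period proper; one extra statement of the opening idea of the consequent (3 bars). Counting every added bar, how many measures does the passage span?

13 measures

Basic parallel period: 4 + 4 = 8 bars.
8 (basic form) + 2 (introduction) + 3 (extra statement) = 13.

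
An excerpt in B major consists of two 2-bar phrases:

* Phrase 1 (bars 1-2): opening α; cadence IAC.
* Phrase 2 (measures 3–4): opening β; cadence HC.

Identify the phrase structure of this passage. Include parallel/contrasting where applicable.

The second phrase closes with a half cadence, which is not stronger than the first phrase's imperfect authentic cadence; without a weak→strong cadential pair there is no antecedent–consequent relationship, so this is a phrase group rather than a period.

phrase group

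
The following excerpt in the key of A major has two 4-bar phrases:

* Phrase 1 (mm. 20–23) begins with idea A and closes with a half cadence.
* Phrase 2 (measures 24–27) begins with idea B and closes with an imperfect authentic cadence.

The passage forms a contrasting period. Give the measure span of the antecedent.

measures 20–23

The antecedent is the phrase ending with the weaker cadence (half cadence, phrase 1) and the consequent the one ending more conclusively (imperfect authentic cadence, phrase 2); the antecedent is mm. 20-23.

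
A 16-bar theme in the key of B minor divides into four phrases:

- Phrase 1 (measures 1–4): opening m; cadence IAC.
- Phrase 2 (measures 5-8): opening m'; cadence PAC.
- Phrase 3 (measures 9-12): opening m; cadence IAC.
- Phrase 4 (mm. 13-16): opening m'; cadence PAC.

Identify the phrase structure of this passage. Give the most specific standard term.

The cadence pattern IAC–PAC–IAC–PAC is weak–strong twice, and phrases 3–4 restate phrases 1–2: a period heard twice, not a double period (which would end weakly at phrase 2).

repeated period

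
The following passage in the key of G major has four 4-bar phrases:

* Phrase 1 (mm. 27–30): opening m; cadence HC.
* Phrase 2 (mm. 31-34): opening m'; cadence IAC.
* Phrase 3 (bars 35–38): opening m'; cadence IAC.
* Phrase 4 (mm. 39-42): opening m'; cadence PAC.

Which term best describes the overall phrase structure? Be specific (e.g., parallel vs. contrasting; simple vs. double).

parallel double period

Four phrases in two halves: the first half (measures 27-34) ends with an imperfect authentic cadence, the second (measures 35-42) with a perfect authentic cadence — a large antecedent–consequent pair, i.e. a double period.
Phrase 3 begins with the same material as phrase 1, making it parallel.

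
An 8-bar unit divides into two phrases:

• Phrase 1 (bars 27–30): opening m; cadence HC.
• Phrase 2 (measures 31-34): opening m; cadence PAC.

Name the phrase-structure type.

parallel period

Phrase 1 ends with a half cadence (weaker) and phrase 2 with a perfect authentic cadence (stronger): antecedent + consequent = a period.
The two phrases open with the same material (m / m), so the period is parallel.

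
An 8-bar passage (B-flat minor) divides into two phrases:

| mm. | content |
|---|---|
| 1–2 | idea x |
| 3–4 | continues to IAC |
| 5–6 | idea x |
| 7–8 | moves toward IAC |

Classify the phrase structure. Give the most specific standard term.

Both phrases have the same opening (x) and the same cadence (imperfect authentic cadence): the second is a restatement, not a consequent, so this is a repeated phrase rather than a period.

repeated phrase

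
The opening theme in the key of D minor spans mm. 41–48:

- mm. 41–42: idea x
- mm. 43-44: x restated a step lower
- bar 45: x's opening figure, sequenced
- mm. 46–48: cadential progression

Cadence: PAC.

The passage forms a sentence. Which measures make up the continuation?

measures 45–48

After the presentation (bars 41-44), the continuation covers the fragmentation through the cadence: bars 45–48.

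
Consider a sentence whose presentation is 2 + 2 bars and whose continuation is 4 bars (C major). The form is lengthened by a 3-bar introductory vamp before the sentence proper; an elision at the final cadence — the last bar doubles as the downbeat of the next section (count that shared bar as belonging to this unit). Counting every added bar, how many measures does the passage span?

Basic sentence: 2 + 2 + 4 = 8 bars.
8 (basic form) + 3 (introduction) = 11.
The elision shares a bar with the next section but does not change this unit's count.

11 measures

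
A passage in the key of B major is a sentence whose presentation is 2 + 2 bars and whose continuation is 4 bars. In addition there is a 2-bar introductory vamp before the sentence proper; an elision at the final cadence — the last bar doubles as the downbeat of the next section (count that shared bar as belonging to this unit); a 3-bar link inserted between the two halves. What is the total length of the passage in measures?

Basic sentence: 2 + 2 + 4 = 8 bars.
8 (basic form) + 2 (introduction) + 3 (link) = 13.
The elision shares a bar with the next section but does not change this unit's count.

13 measures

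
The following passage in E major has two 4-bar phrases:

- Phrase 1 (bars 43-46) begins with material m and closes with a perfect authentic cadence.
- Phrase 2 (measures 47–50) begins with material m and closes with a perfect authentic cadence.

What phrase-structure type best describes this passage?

Both phrases have the same opening (m) and the same cadence (perfect authentic cadence): the second is a restatement, not a consequent, so this is a repeated phrase rather than a period.

repeated phrase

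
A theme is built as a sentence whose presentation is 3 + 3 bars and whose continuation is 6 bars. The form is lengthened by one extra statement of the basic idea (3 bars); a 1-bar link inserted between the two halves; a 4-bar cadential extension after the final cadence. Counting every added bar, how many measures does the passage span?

Basic sentence: 3 + 3 + 6 = 12 bars.
12 (basic form) + 3 (extra statement) + 1 (link) + 4 (cadential extension) = 20.

20 measures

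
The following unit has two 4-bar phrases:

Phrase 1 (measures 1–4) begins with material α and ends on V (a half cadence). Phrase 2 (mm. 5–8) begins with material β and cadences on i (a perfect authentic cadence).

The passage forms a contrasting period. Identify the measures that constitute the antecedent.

The antecedent is the phrase ending with the weaker cadence (half cadence, phrase 1) and the consequent the one ending more conclusively (perfect authentic cadence, phrase 2); the antecedent is bars 1-4.

measures 1–4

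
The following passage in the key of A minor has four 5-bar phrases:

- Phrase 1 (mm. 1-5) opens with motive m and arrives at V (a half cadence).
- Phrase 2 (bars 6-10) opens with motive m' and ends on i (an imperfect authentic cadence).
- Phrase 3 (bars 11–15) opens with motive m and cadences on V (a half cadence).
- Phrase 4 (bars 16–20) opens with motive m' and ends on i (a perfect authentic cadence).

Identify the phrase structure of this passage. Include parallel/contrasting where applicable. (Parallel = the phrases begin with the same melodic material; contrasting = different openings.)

parallel double period

Four phrases in two halves: the first half (measures 1-10) ends with an imperfect authentic cadence, the second (mm. 11–20) with a perfect authentic cadence — a large antecedent–consequent pair, i.e. a double period.
Phrase 3 begins with the same material as phrase 1, making it parallel.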